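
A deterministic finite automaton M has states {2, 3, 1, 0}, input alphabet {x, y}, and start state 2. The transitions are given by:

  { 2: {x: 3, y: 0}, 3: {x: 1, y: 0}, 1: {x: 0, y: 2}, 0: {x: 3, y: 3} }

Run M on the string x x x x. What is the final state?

3

Trace: 2 -x-> 3 -x-> 1 -x-> 0 -x-> 3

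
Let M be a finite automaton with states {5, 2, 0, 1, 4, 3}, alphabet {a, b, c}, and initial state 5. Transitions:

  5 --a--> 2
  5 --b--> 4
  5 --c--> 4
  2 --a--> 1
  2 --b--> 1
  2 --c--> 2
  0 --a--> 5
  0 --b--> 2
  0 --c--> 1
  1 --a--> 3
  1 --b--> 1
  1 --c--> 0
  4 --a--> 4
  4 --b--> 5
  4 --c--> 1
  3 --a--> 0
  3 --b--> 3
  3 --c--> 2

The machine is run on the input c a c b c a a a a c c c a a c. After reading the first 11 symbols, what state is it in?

start at 5
read 'c': 5 → 4
read 'a': 4 → 4
read 'c': 4 → 1
read 'b': 1 → 1
read 'c': 1 → 0
read 'a': 0 → 5
read 'a': 5 → 2
read 'a': 2 → 1
read 'a': 1 → 3
read 'c': 3 → 2
read 'c': 2 → 2
After 11 symbols: 2.

2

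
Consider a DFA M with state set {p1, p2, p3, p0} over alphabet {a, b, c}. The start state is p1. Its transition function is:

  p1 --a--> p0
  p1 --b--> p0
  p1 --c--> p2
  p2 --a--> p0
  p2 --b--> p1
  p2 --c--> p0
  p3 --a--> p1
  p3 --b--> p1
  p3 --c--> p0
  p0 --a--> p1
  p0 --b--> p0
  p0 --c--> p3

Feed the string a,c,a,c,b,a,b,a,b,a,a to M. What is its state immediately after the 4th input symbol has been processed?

p1 → p0 → p3 → p1 → p2
After 4 symbols: p2.

p2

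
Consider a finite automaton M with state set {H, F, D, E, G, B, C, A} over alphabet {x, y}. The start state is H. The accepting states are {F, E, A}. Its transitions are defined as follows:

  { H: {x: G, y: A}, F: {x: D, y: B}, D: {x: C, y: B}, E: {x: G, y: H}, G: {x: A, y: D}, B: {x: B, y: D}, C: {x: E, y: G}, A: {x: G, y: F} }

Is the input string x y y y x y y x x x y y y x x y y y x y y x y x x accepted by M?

No

H → G → D → B → D → C → G → D → C → E → G → D → B → D → C → E → H → A → F → D → B → D → C → G → A → G
End state G is not accepting.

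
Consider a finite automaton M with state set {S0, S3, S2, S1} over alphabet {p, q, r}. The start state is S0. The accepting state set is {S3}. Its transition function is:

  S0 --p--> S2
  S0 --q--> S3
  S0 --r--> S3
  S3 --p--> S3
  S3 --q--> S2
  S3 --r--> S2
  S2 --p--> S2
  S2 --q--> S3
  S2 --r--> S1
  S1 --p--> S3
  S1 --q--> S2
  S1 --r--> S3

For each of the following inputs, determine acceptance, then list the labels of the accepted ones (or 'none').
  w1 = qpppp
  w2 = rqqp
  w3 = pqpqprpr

w1: S0 → S3 → S3 → S3 → S3 → S3  → end S3, accepted
w2: S0 → S3 → S2 → S3 → S3  → end S3, accepted
w3: S0 → S2 → S3 → S3 → S2 → S2 → S1 → S3 → S2  → end S2, rejected

w1, w2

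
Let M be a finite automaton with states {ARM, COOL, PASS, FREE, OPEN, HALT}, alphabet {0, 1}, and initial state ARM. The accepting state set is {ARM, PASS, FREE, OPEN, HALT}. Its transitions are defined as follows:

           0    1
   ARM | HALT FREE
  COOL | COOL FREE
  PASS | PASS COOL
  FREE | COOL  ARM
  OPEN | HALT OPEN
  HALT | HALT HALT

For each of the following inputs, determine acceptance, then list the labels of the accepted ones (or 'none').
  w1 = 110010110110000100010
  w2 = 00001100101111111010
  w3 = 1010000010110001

w1:
  start at ARM
  read '1': ARM → FREE
  read '1': FREE → ARM
  read '0': ARM → HALT
  read '0': HALT → HALT
  read '1': HALT → HALT
  read '0': HALT → HALT
  read '1': HALT → HALT
  read '1': HALT → HALT
  read '0': HALT → HALT
  read '1': HALT → HALT
  read '1': HALT → HALT
  read '0': HALT → HALT
  read '0': HALT → HALT
  read '0': HALT → HALT
  read '0': HALT → HALT
  read '1': HALT → HALT
  read '0': HALT → HALT
  read '0': HALT → HALT
  read '0': HALT → HALT
  read '1': HALT → HALT
  read '0': HALT → HALT
  end HALT, accepted
w2:
  start at ARM
  read '0': ARM → HALT
  read '0': HALT → HALT
  read '0': HALT → HALT
  read '0': HALT → HALT
  read '1': HALT → HALT
  read '1': HALT → HALT
  read '0': HALT → HALT
  read '0': HALT → HALT
  read '1': HALT → HALT
  read '0': HALT → HALT
  read '1': HALT → HALT
  read '1': HALT → HALT
  read '1': HALT → HALT
  read '1': HALT → HALT
  read '1': HALT → HALT
  read '1': HALT → HALT
  read '1': HALT → HALT
  read '0': HALT → HALT
  read '1': HALT → HALT
  read '0': HALT → HALT
  end HALT, accepted
w3:
  start at ARM
  read '1': ARM → FREE
  read '0': FREE → COOL
  read '1': COOL → FREE
  read '0': FREE → COOL
  read '0': COOL → COOL
  read '0': COOL → COOL
  read '0': COOL → COOL
  read '0': COOL → COOL
  read '1': COOL → FREE
  read '0': FREE → COOL
  read '1': COOL → FREE
  read '1': FREE → ARM
  read '0': ARM → HALT
  read '0': HALT → HALT
  read '0': HALT → HALT
  read '1': HALT → HALT
  end HALT, accepted

w1, w2, w3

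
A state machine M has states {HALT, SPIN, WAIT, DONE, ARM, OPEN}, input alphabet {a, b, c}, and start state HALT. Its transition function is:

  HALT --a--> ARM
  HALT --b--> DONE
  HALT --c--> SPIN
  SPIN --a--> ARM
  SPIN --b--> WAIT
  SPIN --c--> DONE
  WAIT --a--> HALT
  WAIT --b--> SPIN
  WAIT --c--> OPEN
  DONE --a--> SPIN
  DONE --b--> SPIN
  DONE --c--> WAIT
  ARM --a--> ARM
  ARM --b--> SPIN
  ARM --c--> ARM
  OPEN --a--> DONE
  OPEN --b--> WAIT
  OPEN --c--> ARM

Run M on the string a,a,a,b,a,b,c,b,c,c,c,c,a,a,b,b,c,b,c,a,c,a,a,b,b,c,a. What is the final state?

DONE

start at HALT
read 'a': HALT → ARM
read 'a': ARM → ARM
read 'a': ARM → ARM
read 'b': ARM → SPIN
read 'a': SPIN → ARM
read 'b': ARM → SPIN
read 'c': SPIN → DONE
read 'b': DONE → SPIN
read 'c': SPIN → DONE
read 'c': DONE → WAIT
read 'c': WAIT → OPEN
read 'c': OPEN → ARM
read 'a': ARM → ARM
read 'a': ARM → ARM
read 'b': ARM → SPIN
read 'b': SPIN → WAIT
read 'c': WAIT → OPEN
read 'b': OPEN → WAIT
read 'c': WAIT → OPEN
read 'a': OPEN → DONE
read 'c': DONE → WAIT
read 'a': WAIT → HALT
read 'a': HALT → ARM
read 'b': ARM → SPIN
read 'b': SPIN → WAIT
read 'c': WAIT → OPEN
read 'a': OPEN → DONE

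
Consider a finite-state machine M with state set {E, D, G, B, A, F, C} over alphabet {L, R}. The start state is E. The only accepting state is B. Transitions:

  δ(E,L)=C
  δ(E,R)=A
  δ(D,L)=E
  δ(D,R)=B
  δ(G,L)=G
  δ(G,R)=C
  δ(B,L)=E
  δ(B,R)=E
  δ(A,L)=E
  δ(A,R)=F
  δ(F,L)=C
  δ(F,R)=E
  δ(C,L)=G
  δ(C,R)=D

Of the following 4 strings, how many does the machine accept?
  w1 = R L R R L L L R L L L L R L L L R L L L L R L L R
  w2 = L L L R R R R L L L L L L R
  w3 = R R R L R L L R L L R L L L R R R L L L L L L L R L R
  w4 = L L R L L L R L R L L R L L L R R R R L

0

w1: E → A → E → A → F → C → G → G → C → G → G → G → G → C → G → G → G → C → G → G → G → G → C → G → G → C  → end C, rejected
w2: E → C → G → G → C → D → B → E → C → G → G → G → G → G → C  → end C, rejected
w3: E → A → F → E → C → D → E → C → D → E → C → D → E → C → G → C → D → B → E → C → G → G → G → G → G → C → G → C  → end C, rejected
w4: E → C → G → C → G → G → G → C → G → C → G → G → C → G → G → G → C → D → B → E → C  → end C, rejected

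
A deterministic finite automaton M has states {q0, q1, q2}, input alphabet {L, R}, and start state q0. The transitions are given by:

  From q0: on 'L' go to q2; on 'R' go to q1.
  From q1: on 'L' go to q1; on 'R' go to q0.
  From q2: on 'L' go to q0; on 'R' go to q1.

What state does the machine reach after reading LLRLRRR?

q0

Trace: q0 -L-> q2 -L-> q0 -R-> q1 -L-> q1 -R-> q0 -R-> q1 -R-> q0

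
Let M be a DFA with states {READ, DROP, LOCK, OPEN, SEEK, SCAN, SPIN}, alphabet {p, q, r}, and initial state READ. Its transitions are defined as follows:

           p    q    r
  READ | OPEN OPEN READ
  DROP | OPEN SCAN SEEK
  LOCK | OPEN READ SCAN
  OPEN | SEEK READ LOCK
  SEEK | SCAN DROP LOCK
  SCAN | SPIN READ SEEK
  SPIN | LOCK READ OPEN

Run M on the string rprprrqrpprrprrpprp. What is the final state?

Trace: READ -r-> READ -p-> OPEN -r-> LOCK -p-> OPEN -r-> LOCK -r-> SCAN -q-> READ -r-> READ -p-> OPEN -p-> SEEK -r-> LOCK -r-> SCAN -p-> SPIN -r-> OPEN -r-> LOCK -p-> OPEN -p-> SEEK -r-> LOCK -p-> OPEN

OPEN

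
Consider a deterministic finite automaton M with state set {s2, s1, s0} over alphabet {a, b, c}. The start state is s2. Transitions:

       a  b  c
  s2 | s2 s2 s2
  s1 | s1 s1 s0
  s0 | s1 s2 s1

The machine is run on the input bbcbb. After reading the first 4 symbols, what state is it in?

s2

Trace: s2 -b-> s2 -b-> s2 -c-> s2 -b-> s2
After 4 symbols: s2.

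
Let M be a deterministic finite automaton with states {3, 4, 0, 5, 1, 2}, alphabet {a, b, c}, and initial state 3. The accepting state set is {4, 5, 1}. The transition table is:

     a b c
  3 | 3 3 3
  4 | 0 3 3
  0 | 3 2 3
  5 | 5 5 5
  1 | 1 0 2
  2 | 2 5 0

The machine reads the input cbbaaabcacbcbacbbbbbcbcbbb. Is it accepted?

3 → 3 → 3 → 3 → 3 → 3 → 3 → 3 → 3 → 3 → 3 → 3 → 3 → 3 → 3 → 3 → 3 → 3 → 3 → 3 → 3 → 3 → 3 → 3 → 3 → 3 → 3
End state 3 is not accepting.

No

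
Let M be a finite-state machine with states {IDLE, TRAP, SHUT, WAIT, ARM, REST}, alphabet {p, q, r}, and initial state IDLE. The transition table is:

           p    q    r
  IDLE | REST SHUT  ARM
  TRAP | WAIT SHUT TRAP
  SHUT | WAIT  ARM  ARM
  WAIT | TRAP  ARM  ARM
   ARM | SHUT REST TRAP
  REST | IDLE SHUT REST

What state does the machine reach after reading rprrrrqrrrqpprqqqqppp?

Trace: IDLE -r-> ARM -p-> SHUT -r-> ARM -r-> TRAP -r-> TRAP -r-> TRAP -q-> SHUT -r-> ARM -r-> TRAP -r-> TRAP -q-> SHUT -p-> WAIT -p-> TRAP -r-> TRAP -q-> SHUT -q-> ARM -q-> REST -q-> SHUT -p-> WAIT -p-> TRAP -p-> WAIT

WAIT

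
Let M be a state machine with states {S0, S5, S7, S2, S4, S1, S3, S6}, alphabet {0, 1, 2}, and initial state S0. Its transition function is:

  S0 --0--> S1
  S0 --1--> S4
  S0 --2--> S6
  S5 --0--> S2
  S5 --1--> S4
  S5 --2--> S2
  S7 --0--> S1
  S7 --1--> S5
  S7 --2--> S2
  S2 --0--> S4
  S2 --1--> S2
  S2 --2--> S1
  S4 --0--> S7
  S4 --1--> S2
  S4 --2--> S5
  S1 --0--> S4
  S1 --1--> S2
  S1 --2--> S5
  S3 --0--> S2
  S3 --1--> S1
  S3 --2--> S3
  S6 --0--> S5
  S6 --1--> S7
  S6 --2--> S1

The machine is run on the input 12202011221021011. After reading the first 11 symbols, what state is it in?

S4

Trace: S0 -1-> S4 -2-> S5 -2-> S2 -0-> S4 -2-> S5 -0-> S2 -1-> S2 -1-> S2 -2-> S1 -2-> S5 -1-> S4
After 11 symbols: S4.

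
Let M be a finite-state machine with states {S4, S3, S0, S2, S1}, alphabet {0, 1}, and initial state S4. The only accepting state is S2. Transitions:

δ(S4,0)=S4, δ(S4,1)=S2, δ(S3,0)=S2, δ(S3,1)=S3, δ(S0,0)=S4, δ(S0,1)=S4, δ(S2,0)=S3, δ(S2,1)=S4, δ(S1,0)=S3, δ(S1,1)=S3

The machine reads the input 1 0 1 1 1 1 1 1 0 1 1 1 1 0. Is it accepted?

No

S4 → S2 → S3 → S3 → S3 → S3 → S3 → S3 → S3 → S2 → S4 → S2 → S4 → S2 → S3
End state S3 is not accepting.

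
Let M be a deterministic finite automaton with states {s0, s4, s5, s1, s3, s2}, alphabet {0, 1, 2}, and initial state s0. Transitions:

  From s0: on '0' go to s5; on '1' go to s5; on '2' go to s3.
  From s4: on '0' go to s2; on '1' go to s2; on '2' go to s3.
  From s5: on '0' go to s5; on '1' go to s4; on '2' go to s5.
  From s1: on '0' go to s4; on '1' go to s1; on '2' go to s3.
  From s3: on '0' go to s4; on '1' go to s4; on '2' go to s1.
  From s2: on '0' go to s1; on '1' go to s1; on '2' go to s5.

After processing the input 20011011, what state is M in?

Trace: s0 -2-> s3 -0-> s4 -0-> s2 -1-> s1 -1-> s1 -0-> s4 -1-> s2 -1-> s1

s1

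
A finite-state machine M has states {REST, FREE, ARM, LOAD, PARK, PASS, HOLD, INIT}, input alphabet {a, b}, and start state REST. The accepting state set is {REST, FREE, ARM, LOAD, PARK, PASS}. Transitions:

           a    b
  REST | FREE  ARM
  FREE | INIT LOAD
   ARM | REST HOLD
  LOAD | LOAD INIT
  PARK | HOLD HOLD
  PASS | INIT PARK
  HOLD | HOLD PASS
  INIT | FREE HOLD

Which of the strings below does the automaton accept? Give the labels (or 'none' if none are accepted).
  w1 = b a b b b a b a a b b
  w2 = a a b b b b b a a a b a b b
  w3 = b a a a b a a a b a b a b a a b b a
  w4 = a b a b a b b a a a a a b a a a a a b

w1:
  start at REST
  read 'b': REST → ARM
  read 'a': ARM → REST
  read 'b': REST → ARM
  read 'b': ARM → HOLD
  read 'b': HOLD → PASS
  read 'a': PASS → INIT
  read 'b': INIT → HOLD
  read 'a': HOLD → HOLD
  read 'a': HOLD → HOLD
  read 'b': HOLD → PASS
  read 'b': PASS → PARK
  end PARK, accepted
w2:
  start at REST
  read 'a': REST → FREE
  read 'a': FREE → INIT
  read 'b': INIT → HOLD
  read 'b': HOLD → PASS
  read 'b': PASS → PARK
  read 'b': PARK → HOLD
  read 'b': HOLD → PASS
  read 'a': PASS → INIT
  read 'a': INIT → FREE
  read 'a': FREE → INIT
  read 'b': INIT → HOLD
  read 'a': HOLD → HOLD
  read 'b': HOLD → PASS
  read 'b': PASS → PARK
  end PARK, accepted
w3:
  start at REST
  read 'b': REST → ARM
  read 'a': ARM → REST
  read 'a': REST → FREE
  read 'a': FREE → INIT
  read 'b': INIT → HOLD
  read 'a': HOLD → HOLD
  read 'a': HOLD → HOLD
  read 'a': HOLD → HOLD
  read 'b': HOLD → PASS
  read 'a': PASS → INIT
  read 'b': INIT → HOLD
  read 'a': HOLD → HOLD
  read 'b': HOLD → PASS
  read 'a': PASS → INIT
  read 'a': INIT → FREE
  read 'b': FREE → LOAD
  read 'b': LOAD → INIT
  read 'a': INIT → FREE
  end FREE, accepted
w4:
  start at REST
  read 'a': REST → FREE
  read 'b': FREE → LOAD
  read 'a': LOAD → LOAD
  read 'b': LOAD → INIT
  read 'a': INIT → FREE
  read 'b': FREE → LOAD
  read 'b': LOAD → INIT
  read 'a': INIT → FREE
  read 'a': FREE → INIT
  read 'a': INIT → FREE
  read 'a': FREE → INIT
  read 'a': INIT → FREE
  read 'b': FREE → LOAD
  read 'a': LOAD → LOAD
  read 'a': LOAD → LOAD
  read 'a': LOAD → LOAD
  read 'a': LOAD → LOAD
  read 'a': LOAD → LOAD
  read 'b': LOAD → INIT
  end INIT, rejected

w1, w2, w3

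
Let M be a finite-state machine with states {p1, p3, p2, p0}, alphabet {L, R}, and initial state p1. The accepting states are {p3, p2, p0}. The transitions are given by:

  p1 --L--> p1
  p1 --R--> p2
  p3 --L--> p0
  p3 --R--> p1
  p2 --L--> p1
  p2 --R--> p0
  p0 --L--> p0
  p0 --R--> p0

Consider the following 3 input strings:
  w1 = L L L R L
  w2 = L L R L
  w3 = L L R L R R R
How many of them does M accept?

w1:
  start at p1
  read 'L': p1 → p1
  read 'L': p1 → p1
  read 'L': p1 → p1
  read 'R': p1 → p2
  read 'L': p2 → p1
  end p1, rejected
w2:
  start at p1
  read 'L': p1 → p1
  read 'L': p1 → p1
  read 'R': p1 → p2
  read 'L': p2 → p1
  end p1, rejected
w3:
  start at p1
  read 'L': p1 → p1
  read 'L': p1 → p1
  read 'R': p1 → p2
  read 'L': p2 → p1
  read 'R': p1 → p2
  read 'R': p2 → p0
  read 'R': p0 → p0
  end p0, accepted

1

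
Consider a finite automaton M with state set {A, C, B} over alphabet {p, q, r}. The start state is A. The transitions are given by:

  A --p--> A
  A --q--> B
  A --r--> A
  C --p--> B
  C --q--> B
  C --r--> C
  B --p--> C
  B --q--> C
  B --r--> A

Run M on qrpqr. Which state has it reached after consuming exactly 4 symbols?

B

Trace: A -q-> B -r-> A -p-> A -q-> B
After 4 symbols: B.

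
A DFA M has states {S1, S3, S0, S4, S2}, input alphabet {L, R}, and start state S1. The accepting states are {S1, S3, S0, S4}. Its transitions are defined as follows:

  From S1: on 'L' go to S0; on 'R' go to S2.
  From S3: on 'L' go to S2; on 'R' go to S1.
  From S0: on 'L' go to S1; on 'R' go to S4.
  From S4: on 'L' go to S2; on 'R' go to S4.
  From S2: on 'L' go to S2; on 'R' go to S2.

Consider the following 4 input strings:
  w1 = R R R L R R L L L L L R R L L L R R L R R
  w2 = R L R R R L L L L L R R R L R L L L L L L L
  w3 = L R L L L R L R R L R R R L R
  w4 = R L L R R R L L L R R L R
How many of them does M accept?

0

w1:
  start at S1
  read 'R': S1 → S2
  read 'R': S2 → S2
  read 'R': S2 → S2
  read 'L': S2 → S2
  read 'R': S2 → S2
  read 'R': S2 → S2
  read 'L': S2 → S2
  read 'L': S2 → S2
  read 'L': S2 → S2
  read 'L': S2 → S2
  read 'L': S2 → S2
  read 'R': S2 → S2
  read 'R': S2 → S2
  read 'L': S2 → S2
  read 'L': S2 → S2
  read 'L': S2 → S2
  read 'R': S2 → S2
  read 'R': S2 → S2
  read 'L': S2 → S2
  read 'R': S2 → S2
  read 'R': S2 → S2
  end S2, rejected
w2:
  start at S1
  read 'R': S1 → S2
  read 'L': S2 → S2
  read 'R': S2 → S2
  read 'R': S2 → S2
  read 'R': S2 → S2
  read 'L': S2 → S2
  read 'L': S2 → S2
  read 'L': S2 → S2
  read 'L': S2 → S2
  read 'L': S2 → S2
  read 'R': S2 → S2
  read 'R': S2 → S2
  read 'R': S2 → S2
  read 'L': S2 → S2
  read 'R': S2 → S2
  read 'L': S2 → S2
  read 'L': S2 → S2
  read 'L': S2 → S2
  read 'L': S2 → S2
  read 'L': S2 → S2
  read 'L': S2 → S2
  read 'L': S2 → S2
  end S2, rejected
w3:
  start at S1
  read 'L': S1 → S0
  read 'R': S0 → S4
  read 'L': S4 → S2
  read 'L': S2 → S2
  read 'L': S2 → S2
  read 'R': S2 → S2
  read 'L': S2 → S2
  read 'R': S2 → S2
  read 'R': S2 → S2
  read 'L': S2 → S2
  read 'R': S2 → S2
  read 'R': S2 → S2
  read 'R': S2 → S2
  read 'L': S2 → S2
  read 'R': S2 → S2
  end S2, rejected
w4:
  start at S1
  read 'R': S1 → S2
  read 'L': S2 → S2
  read 'L': S2 → S2
  read 'R': S2 → S2
  read 'R': S2 → S2
  read 'R': S2 → S2
  read 'L': S2 → S2
  read 'L': S2 → S2
  read 'L': S2 → S2
  read 'R': S2 → S2
  read 'R': S2 → S2
  read 'L': S2 → S2
  read 'R': S2 → S2
  end S2, rejected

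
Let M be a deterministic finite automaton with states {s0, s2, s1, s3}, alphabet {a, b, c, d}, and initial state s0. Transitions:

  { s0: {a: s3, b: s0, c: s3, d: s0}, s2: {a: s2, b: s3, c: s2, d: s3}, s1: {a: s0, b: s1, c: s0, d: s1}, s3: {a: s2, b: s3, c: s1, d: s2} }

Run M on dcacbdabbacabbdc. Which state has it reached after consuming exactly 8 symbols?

s3

Trace: s0 -d-> s0 -c-> s3 -a-> s2 -c-> s2 -b-> s3 -d-> s2 -a-> s2 -b-> s3
After 8 symbols: s3.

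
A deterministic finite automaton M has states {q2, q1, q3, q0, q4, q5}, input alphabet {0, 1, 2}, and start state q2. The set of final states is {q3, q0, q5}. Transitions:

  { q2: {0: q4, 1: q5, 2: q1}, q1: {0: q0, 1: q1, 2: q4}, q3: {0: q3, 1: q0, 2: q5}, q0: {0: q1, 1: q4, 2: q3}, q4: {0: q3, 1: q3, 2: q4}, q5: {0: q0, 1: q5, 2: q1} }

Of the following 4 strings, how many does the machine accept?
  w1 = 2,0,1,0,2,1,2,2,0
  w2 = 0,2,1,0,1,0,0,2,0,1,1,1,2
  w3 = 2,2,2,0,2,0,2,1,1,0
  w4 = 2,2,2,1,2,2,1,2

3

w1: Trace: q2 -2-> q1 -0-> q0 -1-> q4 -0-> q3 -2-> q5 -1-> q5 -2-> q1 -2-> q4 -0-> q3  → end q3, accepted
w2: Trace: q2 -0-> q4 -2-> q4 -1-> q3 -0-> q3 -1-> q0 -0-> q1 -0-> q0 -2-> q3 -0-> q3 -1-> q0 -1-> q4 -1-> q3 -2-> q5  → end q5, accepted
w3: Trace: q2 -2-> q1 -2-> q4 -2-> q4 -0-> q3 -2-> q5 -0-> q0 -2-> q3 -1-> q0 -1-> q4 -0-> q3  → end q3, accepted
w4: Trace: q2 -2-> q1 -2-> q4 -2-> q4 -1-> q3 -2-> q5 -2-> q1 -1-> q1 -2-> q4  → end q4, rejected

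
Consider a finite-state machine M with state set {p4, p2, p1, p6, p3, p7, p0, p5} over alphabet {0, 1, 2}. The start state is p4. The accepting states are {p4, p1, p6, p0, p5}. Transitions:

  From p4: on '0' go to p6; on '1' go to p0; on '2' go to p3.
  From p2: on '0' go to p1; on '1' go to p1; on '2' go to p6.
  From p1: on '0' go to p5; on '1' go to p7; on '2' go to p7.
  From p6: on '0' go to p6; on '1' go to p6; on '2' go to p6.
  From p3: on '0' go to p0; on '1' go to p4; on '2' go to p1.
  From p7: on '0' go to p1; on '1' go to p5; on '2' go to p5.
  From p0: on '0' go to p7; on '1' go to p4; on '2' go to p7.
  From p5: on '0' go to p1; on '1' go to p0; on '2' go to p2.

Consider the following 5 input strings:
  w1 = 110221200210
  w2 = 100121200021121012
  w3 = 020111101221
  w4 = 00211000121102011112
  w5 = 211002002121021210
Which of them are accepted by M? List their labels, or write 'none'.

w1: Trace: p4 -1-> p0 -1-> p4 -0-> p6 -2-> p6 -2-> p6 -1-> p6 -2-> p6 -0-> p6 -0-> p6 -2-> p6 -1-> p6 -0-> p6  → end p6, accepted
w2: Trace: p4 -1-> p0 -0-> p7 -0-> p1 -1-> p7 -2-> p5 -1-> p0 -2-> p7 -0-> p1 -0-> p5 -0-> p1 -2-> p7 -1-> p5 -1-> p0 -2-> p7 -1-> p5 -0-> p1 -1-> p7 -2-> p5  → end p5, accepted
w3: Trace: p4 -0-> p6 -2-> p6 -0-> p6 -1-> p6 -1-> p6 -1-> p6 -1-> p6 -0-> p6 -1-> p6 -2-> p6 -2-> p6 -1-> p6  → end p6, accepted
w4: Trace: p4 -0-> p6 -0-> p6 -2-> p6 -1-> p6 -1-> p6 -0-> p6 -0-> p6 -0-> p6 -1-> p6 -2-> p6 -1-> p6 -1-> p6 -0-> p6 -2-> p6 -0-> p6 -1-> p6 -1-> p6 -1-> p6 -1-> p6 -2-> p6  → end p6, accepted
w5: Trace: p4 -2-> p3 -1-> p4 -1-> p0 -0-> p7 -0-> p1 -2-> p7 -0-> p1 -0-> p5 -2-> p2 -1-> p1 -2-> p7 -1-> p5 -0-> p1 -2-> p7 -1-> p5 -2-> p2 -1-> p1 -0-> p5  → end p5, accepted

w1, w2, w3, w4, w5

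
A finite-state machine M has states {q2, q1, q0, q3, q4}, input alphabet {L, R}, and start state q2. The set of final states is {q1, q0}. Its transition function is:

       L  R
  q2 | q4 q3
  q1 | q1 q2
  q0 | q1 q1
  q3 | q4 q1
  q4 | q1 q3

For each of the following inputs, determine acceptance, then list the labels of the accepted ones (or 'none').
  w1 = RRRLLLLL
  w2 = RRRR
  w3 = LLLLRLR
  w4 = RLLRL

w1: q2 → q3 → q1 → q2 → q4 → q1 → q1 → q1 → q1  → end q1, accepted
w2: q2 → q3 → q1 → q2 → q3  → end q3, rejected
w3: q2 → q4 → q1 → q1 → q1 → q2 → q4 → q3  → end q3, rejected
w4: q2 → q3 → q4 → q1 → q2 → q4  → end q4, rejected

w1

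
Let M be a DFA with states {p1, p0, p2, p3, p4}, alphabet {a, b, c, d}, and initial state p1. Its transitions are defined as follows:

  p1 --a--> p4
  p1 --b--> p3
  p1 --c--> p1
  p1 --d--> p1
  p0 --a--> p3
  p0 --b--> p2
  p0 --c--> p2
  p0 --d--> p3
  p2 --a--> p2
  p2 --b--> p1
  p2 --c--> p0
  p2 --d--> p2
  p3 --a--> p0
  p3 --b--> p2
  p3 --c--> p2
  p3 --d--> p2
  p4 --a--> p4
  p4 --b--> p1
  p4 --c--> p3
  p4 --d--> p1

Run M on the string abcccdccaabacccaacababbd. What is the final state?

p2

Trace: p1 -a-> p4 -b-> p1 -c-> p1 -c-> p1 -c-> p1 -d-> p1 -c-> p1 -c-> p1 -a-> p4 -a-> p4 -b-> p1 -a-> p4 -c-> p3 -c-> p2 -c-> p0 -a-> p3 -a-> p0 -c-> p2 -a-> p2 -b-> p1 -a-> p4 -b-> p1 -b-> p3 -d-> p2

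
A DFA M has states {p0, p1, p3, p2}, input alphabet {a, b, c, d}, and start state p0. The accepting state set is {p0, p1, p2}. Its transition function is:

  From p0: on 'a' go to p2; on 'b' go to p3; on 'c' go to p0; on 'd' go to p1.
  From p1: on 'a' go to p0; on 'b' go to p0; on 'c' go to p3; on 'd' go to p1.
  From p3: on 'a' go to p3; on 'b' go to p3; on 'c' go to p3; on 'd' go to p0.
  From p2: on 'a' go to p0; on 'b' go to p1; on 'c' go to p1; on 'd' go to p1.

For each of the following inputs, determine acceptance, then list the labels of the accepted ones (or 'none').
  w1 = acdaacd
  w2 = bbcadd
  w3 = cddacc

w1:
  start at p0
  read 'a': p0 → p2
  read 'c': p2 → p1
  read 'd': p1 → p1
  read 'a': p1 → p0
  read 'a': p0 → p2
  read 'c': p2 → p1
  read 'd': p1 → p1
  end p1, accepted
w2:
  start at p0
  read 'b': p0 → p3
  read 'b': p3 → p3
  read 'c': p3 → p3
  read 'a': p3 → p3
  read 'd': p3 → p0
  read 'd': p0 → p1
  end p1, accepted
w3:
  start at p0
  read 'c': p0 → p0
  read 'd': p0 → p1
  read 'd': p1 → p1
  read 'a': p1 → p0
  read 'c': p0 → p0
  read 'c': p0 → p0
  end p0, accepted

w1, w2, w3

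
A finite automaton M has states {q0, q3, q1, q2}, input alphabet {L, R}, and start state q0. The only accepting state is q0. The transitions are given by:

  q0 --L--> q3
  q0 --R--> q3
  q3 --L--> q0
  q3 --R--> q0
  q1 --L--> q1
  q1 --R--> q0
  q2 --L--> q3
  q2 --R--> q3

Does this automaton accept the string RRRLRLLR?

q0 → q3 → q0 → q3 → q0 → q3 → q0 → q3 → q0
End state q0 is accepting.

Yes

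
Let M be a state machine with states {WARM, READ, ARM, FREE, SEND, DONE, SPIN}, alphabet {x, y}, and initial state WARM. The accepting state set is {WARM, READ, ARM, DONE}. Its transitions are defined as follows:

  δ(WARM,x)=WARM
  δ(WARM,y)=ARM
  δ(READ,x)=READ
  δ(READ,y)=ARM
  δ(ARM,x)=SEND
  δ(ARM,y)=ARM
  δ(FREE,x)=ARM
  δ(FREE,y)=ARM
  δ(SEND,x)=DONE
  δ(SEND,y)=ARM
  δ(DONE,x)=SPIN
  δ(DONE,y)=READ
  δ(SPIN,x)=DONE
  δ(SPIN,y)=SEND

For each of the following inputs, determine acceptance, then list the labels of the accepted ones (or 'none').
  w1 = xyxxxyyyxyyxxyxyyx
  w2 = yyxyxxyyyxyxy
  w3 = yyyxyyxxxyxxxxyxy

w1: Trace: WARM -x-> WARM -y-> ARM -x-> SEND -x-> DONE -x-> SPIN -y-> SEND -y-> ARM -y-> ARM -x-> SEND -y-> ARM -y-> ARM -x-> SEND -x-> DONE -y-> READ -x-> READ -y-> ARM -y-> ARM -x-> SEND  → end SEND, rejected
w2: Trace: WARM -y-> ARM -y-> ARM -x-> SEND -y-> ARM -x-> SEND -x-> DONE -y-> READ -y-> ARM -y-> ARM -x-> SEND -y-> ARM -x-> SEND -y-> ARM  → end ARM, accepted
w3: Trace: WARM -y-> ARM -y-> ARM -y-> ARM -x-> SEND -y-> ARM -y-> ARM -x-> SEND -x-> DONE -x-> SPIN -y-> SEND -x-> DONE -x-> SPIN -x-> DONE -x-> SPIN -y-> SEND -x-> DONE -y-> READ  → end READ, accepted

w2, w3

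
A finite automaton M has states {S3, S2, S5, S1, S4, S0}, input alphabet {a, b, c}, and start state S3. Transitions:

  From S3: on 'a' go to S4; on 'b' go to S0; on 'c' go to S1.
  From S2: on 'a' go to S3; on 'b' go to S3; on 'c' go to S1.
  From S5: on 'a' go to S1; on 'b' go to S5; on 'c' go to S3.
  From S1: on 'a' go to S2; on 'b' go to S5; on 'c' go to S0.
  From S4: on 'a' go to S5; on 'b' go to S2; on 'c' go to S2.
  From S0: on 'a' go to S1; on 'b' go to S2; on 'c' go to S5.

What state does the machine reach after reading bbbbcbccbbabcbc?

S5

S3 → S0 → S2 → S3 → S0 → S5 → S5 → S3 → S1 → S5 → S5 → S1 → S5 → S3 → S0 → S5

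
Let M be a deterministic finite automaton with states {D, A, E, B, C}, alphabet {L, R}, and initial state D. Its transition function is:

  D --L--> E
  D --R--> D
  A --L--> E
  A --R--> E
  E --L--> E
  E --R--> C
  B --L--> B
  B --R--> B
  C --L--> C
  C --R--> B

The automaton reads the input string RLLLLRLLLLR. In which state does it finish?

Trace: D -R-> D -L-> E -L-> E -L-> E -L-> E -R-> C -L-> C -L-> C -L-> C -L-> C -R-> B

B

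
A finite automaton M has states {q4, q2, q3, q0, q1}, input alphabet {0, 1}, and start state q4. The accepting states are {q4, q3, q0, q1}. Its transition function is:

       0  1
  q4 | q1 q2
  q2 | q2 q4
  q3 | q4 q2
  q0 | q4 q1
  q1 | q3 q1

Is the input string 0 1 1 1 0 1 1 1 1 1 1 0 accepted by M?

Yes

start at q4
read '0': q4 → q1
read '1': q1 → q1
read '1': q1 → q1
read '1': q1 → q1
read '0': q1 → q3
read '1': q3 → q2
read '1': q2 → q4
read '1': q4 → q2
read '1': q2 → q4
read '1': q4 → q2
read '1': q2 → q4
read '0': q4 → q1
End state q1 is accepting.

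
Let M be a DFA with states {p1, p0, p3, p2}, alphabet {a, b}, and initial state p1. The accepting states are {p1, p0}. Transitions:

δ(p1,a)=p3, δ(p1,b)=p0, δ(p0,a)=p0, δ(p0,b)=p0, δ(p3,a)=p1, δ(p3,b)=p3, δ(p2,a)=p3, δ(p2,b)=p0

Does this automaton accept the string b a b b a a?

start at p1
read 'b': p1 → p0
read 'a': p0 → p0
read 'b': p0 → p0
read 'b': p0 → p0
read 'a': p0 → p0
read 'a': p0 → p0
End state p0 is accepting.

Yes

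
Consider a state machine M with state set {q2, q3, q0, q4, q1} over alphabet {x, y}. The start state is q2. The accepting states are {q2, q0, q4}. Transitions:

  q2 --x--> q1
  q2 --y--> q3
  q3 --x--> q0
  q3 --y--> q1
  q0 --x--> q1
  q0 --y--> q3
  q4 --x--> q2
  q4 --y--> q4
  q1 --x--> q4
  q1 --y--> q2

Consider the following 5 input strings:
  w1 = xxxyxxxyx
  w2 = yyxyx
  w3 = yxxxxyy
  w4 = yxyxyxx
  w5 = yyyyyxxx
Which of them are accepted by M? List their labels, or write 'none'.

w1:
  start at q2
  read 'x': q2 → q1
  read 'x': q1 → q4
  read 'x': q4 → q2
  read 'y': q2 → q3
  read 'x': q3 → q0
  read 'x': q0 → q1
  read 'x': q1 → q4
  read 'y': q4 → q4
  read 'x': q4 → q2
  end q2, accepted
w2:
  start at q2
  read 'y': q2 → q3
  read 'y': q3 → q1
  read 'x': q1 → q4
  read 'y': q4 → q4
  read 'x': q4 → q2
  end q2, accepted
w3:
  start at q2
  read 'y': q2 → q3
  read 'x': q3 → q0
  read 'x': q0 → q1
  read 'x': q1 → q4
  read 'x': q4 → q2
  read 'y': q2 → q3
  read 'y': q3 → q1
  end q1, rejected
w4:
  start at q2
  read 'y': q2 → q3
  read 'x': q3 → q0
  read 'y': q0 → q3
  read 'x': q3 → q0
  read 'y': q0 → q3
  read 'x': q3 → q0
  read 'x': q0 → q1
  end q1, rejected
w5:
  start at q2
  read 'y': q2 → q3
  read 'y': q3 → q1
  read 'y': q1 → q2
  read 'y': q2 → q3
  read 'y': q3 → q1
  read 'x': q1 → q4
  read 'x': q4 → q2
  read 'x': q2 → q1
  end q1, rejected

w1, w2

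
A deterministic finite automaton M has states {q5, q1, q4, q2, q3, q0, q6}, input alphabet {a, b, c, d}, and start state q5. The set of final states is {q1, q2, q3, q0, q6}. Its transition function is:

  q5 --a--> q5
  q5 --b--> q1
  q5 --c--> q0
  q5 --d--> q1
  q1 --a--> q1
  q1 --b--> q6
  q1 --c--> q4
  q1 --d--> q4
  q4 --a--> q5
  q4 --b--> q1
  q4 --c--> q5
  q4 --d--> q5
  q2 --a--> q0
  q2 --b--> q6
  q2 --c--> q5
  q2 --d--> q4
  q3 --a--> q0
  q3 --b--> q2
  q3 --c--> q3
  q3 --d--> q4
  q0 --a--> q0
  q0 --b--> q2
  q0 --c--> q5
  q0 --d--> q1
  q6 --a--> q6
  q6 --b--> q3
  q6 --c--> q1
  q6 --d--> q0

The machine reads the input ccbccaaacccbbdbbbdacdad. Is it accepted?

start at q5
read 'c': q5 → q0
read 'c': q0 → q5
read 'b': q5 → q1
read 'c': q1 → q4
read 'c': q4 → q5
read 'a': q5 → q5
read 'a': q5 → q5
read 'a': q5 → q5
read 'c': q5 → q0
read 'c': q0 → q5
read 'c': q5 → q0
read 'b': q0 → q2
read 'b': q2 → q6
read 'd': q6 → q0
read 'b': q0 → q2
read 'b': q2 → q6
read 'b': q6 → q3
read 'd': q3 → q4
read 'a': q4 → q5
read 'c': q5 → q0
read 'd': q0 → q1
read 'a': q1 → q1
read 'd': q1 → q4
End state q4 is not accepting.

No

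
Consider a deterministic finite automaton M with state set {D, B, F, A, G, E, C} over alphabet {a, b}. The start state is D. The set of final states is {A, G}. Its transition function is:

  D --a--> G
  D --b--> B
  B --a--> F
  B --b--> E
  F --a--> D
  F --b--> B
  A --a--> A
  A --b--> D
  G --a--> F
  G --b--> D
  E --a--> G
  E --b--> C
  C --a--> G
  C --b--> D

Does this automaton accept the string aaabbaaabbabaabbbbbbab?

No

Trace: D -a-> G -a-> F -a-> D -b-> B -b-> E -a-> G -a-> F -a-> D -b-> B -b-> E -a-> G -b-> D -a-> G -a-> F -b-> B -b-> E -b-> C -b-> D -b-> B -b-> E -a-> G -b-> D
End state D is not accepting.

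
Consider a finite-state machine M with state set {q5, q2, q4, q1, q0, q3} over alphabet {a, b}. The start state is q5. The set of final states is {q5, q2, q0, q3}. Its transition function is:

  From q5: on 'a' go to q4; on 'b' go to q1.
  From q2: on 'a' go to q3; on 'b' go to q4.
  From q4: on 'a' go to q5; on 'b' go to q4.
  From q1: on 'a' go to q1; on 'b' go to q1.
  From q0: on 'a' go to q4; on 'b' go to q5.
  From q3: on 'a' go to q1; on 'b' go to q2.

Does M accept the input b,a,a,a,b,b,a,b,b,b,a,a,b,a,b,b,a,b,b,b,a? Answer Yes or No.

No

Trace: q5 -b-> q1 -a-> q1 -a-> q1 -a-> q1 -b-> q1 -b-> q1 -a-> q1 -b-> q1 -b-> q1 -b-> q1 -a-> q1 -a-> q1 -b-> q1 -a-> q1 -b-> q1 -b-> q1 -a-> q1 -b-> q1 -b-> q1 -b-> q1 -a-> q1
End state q1 is not accepting.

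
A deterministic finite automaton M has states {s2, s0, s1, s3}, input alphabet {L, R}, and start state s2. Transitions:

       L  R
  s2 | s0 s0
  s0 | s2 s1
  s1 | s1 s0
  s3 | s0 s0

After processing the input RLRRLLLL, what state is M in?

s2 → s0 → s2 → s0 → s1 → s1 → s1 → s1 → s1

s1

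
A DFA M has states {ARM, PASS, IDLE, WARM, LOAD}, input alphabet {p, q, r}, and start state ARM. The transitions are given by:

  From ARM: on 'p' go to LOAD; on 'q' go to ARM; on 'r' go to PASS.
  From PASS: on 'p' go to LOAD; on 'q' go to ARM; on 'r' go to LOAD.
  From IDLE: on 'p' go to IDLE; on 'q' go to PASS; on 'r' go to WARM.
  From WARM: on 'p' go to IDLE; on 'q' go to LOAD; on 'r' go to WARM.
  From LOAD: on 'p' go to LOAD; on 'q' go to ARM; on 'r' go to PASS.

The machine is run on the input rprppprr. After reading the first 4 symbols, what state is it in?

start at ARM
read 'r': ARM → PASS
read 'p': PASS → LOAD
read 'r': LOAD → PASS
read 'p': PASS → LOAD
After 4 symbols: LOAD.

LOAD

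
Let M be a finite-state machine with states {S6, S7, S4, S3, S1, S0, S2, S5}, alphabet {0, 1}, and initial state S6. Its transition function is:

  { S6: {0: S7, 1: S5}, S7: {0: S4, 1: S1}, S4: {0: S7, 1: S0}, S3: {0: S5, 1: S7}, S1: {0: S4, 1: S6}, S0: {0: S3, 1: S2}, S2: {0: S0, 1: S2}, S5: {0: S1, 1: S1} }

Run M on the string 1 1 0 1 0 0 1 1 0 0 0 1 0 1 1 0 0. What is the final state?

S3

Trace: S6 -1-> S5 -1-> S1 -0-> S4 -1-> S0 -0-> S3 -0-> S5 -1-> S1 -1-> S6 -0-> S7 -0-> S4 -0-> S7 -1-> S1 -0-> S4 -1-> S0 -1-> S2 -0-> S0 -0-> S3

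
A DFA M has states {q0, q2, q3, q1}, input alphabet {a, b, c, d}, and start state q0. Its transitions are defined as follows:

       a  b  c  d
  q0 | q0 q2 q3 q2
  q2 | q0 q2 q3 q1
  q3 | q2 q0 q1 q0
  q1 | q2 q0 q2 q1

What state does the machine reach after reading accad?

q0 → q0 → q3 → q1 → q2 → q1

q1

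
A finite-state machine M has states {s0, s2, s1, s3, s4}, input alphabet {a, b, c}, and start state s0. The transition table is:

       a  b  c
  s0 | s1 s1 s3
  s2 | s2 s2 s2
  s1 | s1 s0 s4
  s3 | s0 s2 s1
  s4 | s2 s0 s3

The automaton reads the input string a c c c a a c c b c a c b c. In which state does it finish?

s2

s0 → s1 → s4 → s3 → s1 → s1 → s1 → s4 → s3 → s2 → s2 → s2 → s2 → s2 → s2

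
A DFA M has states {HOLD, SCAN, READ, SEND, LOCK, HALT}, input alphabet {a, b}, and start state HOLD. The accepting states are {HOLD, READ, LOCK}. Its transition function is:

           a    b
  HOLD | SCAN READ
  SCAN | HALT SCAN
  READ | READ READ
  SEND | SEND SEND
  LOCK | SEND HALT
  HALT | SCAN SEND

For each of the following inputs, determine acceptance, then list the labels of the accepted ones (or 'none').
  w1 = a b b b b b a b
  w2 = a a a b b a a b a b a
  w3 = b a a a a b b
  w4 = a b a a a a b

w3

w1: Trace: HOLD -a-> SCAN -b-> SCAN -b-> SCAN -b-> SCAN -b-> SCAN -b-> SCAN -a-> HALT -b-> SEND  → end SEND, rejected
w2: Trace: HOLD -a-> SCAN -a-> HALT -a-> SCAN -b-> SCAN -b-> SCAN -a-> HALT -a-> SCAN -b-> SCAN -a-> HALT -b-> SEND -a-> SEND  → end SEND, rejected
w3: Trace: HOLD -b-> READ -a-> READ -a-> READ -a-> READ -a-> READ -b-> READ -b-> READ  → end READ, accepted
w4: Trace: HOLD -a-> SCAN -b-> SCAN -a-> HALT -a-> SCAN -a-> HALT -a-> SCAN -b-> SCAN  → end SCAN, rejected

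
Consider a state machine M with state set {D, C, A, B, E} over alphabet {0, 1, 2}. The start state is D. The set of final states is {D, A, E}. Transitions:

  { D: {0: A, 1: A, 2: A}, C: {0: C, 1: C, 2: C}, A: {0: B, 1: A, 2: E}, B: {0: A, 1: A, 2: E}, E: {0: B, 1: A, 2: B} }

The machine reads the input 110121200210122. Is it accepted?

No

D → A → A → B → A → E → A → E → B → A → E → A → B → A → E → B
End state B is not accepting.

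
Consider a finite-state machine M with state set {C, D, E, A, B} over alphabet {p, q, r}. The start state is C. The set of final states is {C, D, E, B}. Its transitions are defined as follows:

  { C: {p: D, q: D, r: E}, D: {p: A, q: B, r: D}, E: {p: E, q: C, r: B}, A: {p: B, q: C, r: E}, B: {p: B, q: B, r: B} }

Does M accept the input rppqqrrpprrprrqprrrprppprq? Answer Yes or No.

start at C
read 'r': C → E
read 'p': E → E
read 'p': E → E
read 'q': E → C
read 'q': C → D
read 'r': D → D
read 'r': D → D
read 'p': D → A
read 'p': A → B
read 'r': B → B
read 'r': B → B
read 'p': B → B
read 'r': B → B
read 'r': B → B
read 'q': B → B
read 'p': B → B
read 'r': B → B
read 'r': B → B
read 'r': B → B
read 'p': B → B
read 'r': B → B
read 'p': B → B
read 'p': B → B
read 'p': B → B
read 'r': B → B
read 'q': B → B
End state B is accepting.

Yes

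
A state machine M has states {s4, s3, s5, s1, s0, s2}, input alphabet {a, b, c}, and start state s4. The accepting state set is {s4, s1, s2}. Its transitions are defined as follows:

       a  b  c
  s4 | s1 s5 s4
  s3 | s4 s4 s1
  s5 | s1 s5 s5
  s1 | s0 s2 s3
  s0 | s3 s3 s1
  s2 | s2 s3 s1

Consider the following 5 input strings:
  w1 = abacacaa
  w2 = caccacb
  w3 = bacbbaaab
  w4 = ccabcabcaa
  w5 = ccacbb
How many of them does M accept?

2

w1: s4 → s1 → s2 → s2 → s1 → s0 → s1 → s0 → s3  → end s3, rejected
w2: s4 → s4 → s1 → s3 → s1 → s0 → s1 → s2  → end s2, accepted
w3: s4 → s5 → s1 → s3 → s4 → s5 → s1 → s0 → s3 → s4  → end s4, accepted
w4: s4 → s4 → s4 → s1 → s2 → s1 → s0 → s3 → s1 → s0 → s3  → end s3, rejected
w5: s4 → s4 → s4 → s1 → s3 → s4 → s5  → end s5, rejected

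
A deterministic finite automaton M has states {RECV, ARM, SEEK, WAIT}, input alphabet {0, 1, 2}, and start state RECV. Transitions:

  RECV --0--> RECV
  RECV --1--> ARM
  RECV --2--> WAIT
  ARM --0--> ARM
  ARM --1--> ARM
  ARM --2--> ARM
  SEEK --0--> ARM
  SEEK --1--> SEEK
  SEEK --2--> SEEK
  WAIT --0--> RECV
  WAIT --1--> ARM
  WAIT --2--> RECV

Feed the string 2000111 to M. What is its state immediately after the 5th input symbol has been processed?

ARM

Trace: RECV -2-> WAIT -0-> RECV -0-> RECV -0-> RECV -1-> ARM
After 5 symbols: ARM.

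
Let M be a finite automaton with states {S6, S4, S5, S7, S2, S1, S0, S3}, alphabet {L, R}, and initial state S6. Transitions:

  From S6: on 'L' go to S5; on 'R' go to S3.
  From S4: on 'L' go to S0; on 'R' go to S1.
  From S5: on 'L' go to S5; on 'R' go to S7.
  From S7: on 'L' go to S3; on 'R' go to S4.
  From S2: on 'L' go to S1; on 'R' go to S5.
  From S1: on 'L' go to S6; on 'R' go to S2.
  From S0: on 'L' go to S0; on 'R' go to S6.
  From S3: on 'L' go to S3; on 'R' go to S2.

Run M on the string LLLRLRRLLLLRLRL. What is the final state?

S6 → S5 → S5 → S5 → S7 → S3 → S2 → S5 → S5 → S5 → S5 → S5 → S7 → S3 → S2 → S1

S1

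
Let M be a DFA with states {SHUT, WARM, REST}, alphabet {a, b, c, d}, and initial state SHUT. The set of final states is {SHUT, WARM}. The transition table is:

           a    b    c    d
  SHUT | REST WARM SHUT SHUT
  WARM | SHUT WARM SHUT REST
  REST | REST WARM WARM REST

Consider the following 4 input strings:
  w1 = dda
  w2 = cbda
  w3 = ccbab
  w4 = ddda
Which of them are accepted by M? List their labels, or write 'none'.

w3

w1:
  start at SHUT
  read 'd': SHUT → SHUT
  read 'd': SHUT → SHUT
  read 'a': SHUT → REST
  end REST, rejected
w2:
  start at SHUT
  read 'c': SHUT → SHUT
  read 'b': SHUT → WARM
  read 'd': WARM → REST
  read 'a': REST → REST
  end REST, rejected
w3:
  start at SHUT
  read 'c': SHUT → SHUT
  read 'c': SHUT → SHUT
  read 'b': SHUT → WARM
  read 'a': WARM → SHUT
  read 'b': SHUT → WARM
  end WARM, accepted
w4:
  start at SHUT
  read 'd': SHUT → SHUT
  read 'd': SHUT → SHUT
  read 'd': SHUT → SHUT
  read 'a': SHUT → REST
  end REST, rejected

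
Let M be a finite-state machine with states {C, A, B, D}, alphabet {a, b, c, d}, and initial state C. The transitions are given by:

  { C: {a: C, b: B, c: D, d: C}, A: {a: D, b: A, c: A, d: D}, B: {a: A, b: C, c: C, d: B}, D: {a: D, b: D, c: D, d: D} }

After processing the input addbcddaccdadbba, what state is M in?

D

start at C
read 'a': C → C
read 'd': C → C
read 'd': C → C
read 'b': C → B
read 'c': B → C
read 'd': C → C
read 'd': C → C
read 'a': C → C
read 'c': C → D
read 'c': D → D
read 'd': D → D
read 'a': D → D
read 'd': D → D
read 'b': D → D
read 'b': D → D
read 'a': D → D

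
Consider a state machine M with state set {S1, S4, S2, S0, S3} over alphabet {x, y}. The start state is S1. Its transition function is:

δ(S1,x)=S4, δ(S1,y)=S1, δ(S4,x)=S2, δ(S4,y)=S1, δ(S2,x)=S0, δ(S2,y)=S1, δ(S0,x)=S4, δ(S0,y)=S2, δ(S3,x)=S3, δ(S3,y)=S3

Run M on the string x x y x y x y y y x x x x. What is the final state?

S4

start at S1
read 'x': S1 → S4
read 'x': S4 → S2
read 'y': S2 → S1
read 'x': S1 → S4
read 'y': S4 → S1
read 'x': S1 → S4
read 'y': S4 → S1
read 'y': S1 → S1
read 'y': S1 → S1
read 'x': S1 → S4
read 'x': S4 → S2
read 'x': S2 → S0
read 'x': S0 → S4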